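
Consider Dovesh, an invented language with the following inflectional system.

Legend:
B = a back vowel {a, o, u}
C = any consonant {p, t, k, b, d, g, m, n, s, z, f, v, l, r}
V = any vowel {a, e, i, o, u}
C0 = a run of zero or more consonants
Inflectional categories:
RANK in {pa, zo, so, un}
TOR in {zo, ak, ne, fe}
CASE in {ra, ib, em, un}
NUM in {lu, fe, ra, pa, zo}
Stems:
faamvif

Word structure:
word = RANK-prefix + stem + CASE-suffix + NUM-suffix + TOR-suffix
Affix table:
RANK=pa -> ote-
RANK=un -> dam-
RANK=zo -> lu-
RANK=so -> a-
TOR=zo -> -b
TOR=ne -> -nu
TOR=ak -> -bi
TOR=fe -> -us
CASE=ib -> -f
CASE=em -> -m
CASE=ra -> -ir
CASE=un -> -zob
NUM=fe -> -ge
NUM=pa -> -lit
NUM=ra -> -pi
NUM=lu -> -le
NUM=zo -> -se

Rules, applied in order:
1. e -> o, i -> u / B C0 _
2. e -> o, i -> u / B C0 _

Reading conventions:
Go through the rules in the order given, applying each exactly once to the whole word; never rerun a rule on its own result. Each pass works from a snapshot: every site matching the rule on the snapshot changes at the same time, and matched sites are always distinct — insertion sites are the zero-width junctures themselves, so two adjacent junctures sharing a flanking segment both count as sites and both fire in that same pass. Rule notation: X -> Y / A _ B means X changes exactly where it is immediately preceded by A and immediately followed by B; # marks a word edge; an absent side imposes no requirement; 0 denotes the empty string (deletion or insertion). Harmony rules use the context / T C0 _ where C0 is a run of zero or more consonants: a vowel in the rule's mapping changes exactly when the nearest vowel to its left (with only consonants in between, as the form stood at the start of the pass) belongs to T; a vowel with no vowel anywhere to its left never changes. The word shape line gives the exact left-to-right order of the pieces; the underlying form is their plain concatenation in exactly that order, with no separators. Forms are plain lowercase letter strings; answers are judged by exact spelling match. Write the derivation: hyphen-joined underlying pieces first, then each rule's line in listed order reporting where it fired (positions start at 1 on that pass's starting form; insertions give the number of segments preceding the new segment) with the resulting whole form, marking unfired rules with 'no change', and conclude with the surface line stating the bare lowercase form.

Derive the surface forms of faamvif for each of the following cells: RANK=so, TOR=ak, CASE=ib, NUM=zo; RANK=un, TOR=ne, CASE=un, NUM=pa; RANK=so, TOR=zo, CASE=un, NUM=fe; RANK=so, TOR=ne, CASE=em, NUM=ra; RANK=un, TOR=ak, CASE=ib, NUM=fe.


cell RANK=so, TOR=ak, CASE=ib, NUM=zo:
underlying: a-faamvif-f-se-bi
1. e -> o, i -> u / B C0 _: fires at position(s) 7: afaamvuffsebi
2. e -> o, i -> u / B C0 _: fires at position(s) 11: afaamvuffsobi
surface: afaamvuffsobi

cell RANK=un, TOR=ne, CASE=un, NUM=pa:
underlying: dam-faamvif-zob-lit-nu
1. e -> o, i -> u / B C0 _: fires at position(s) 9, 15: damfaamvufzoblutnu
2. e -> o, i -> u / B C0 _: no change
surface: damfaamvufzoblutnu

cell RANK=so, TOR=zo, CASE=un, NUM=fe:
underlying: a-faamvif-zob-ge-b
1. e -> o, i -> u / B C0 _: fires at position(s) 7, 13: afaamvufzobgob
2. e -> o, i -> u / B C0 _: no change
surface: afaamvufzobgob

cell RANK=so, TOR=ne, CASE=em, NUM=ra:
underlying: a-faamvif-m-pi-nu
1. e -> o, i -> u / B C0 _: fires at position(s) 7: afaamvufmpinu
2. e -> o, i -> u / B C0 _: fires at position(s) 11: afaamvufmpunu
surface: afaamvufmpunu

cell RANK=un, TOR=ak, CASE=ib, NUM=fe:
underlying: dam-faamvif-f-ge-bi
1. e -> o, i -> u / B C0 _: fires at position(s) 9: damfaamvuffgebi
2. e -> o, i -> u / B C0 _: fires at position(s) 13: damfaamvuffgobi
surface: damfaamvuffgobi


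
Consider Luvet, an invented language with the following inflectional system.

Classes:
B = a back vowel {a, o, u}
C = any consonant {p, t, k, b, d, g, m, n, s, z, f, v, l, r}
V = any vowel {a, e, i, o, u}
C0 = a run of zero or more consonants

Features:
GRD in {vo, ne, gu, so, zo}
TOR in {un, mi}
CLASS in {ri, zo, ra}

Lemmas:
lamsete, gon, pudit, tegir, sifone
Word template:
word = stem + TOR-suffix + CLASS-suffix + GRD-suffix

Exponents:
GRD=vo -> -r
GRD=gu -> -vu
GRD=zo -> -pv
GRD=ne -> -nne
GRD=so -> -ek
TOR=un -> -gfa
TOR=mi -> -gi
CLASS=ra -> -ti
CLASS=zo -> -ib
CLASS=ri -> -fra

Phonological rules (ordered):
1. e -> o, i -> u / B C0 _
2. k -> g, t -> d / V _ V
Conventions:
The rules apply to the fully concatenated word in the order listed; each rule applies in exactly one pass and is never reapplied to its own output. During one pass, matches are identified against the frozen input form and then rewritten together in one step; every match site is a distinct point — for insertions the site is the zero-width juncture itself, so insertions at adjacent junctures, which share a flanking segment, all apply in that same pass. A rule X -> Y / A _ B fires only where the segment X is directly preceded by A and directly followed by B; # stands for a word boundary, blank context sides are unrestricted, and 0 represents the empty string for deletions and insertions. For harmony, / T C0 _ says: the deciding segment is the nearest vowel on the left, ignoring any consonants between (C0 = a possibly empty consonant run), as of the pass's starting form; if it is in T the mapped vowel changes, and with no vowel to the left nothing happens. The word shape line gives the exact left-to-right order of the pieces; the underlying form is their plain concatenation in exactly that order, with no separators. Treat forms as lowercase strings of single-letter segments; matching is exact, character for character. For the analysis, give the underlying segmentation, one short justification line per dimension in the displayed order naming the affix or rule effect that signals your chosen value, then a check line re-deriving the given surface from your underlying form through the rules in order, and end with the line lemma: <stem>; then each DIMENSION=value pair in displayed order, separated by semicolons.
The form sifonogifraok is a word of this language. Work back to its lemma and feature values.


underlying: sifone-gi-fra-ek
GRD=so - signalled by the affix -ek
TOR=mi - signalled by the affix -gi
CLASS=ri - signalled by the affix -fra
check: sifonegifraek -> sifonogifraok -> sifonogifraok
lemma: sifone; GRD=so; TOR=mi; CLASS=ri


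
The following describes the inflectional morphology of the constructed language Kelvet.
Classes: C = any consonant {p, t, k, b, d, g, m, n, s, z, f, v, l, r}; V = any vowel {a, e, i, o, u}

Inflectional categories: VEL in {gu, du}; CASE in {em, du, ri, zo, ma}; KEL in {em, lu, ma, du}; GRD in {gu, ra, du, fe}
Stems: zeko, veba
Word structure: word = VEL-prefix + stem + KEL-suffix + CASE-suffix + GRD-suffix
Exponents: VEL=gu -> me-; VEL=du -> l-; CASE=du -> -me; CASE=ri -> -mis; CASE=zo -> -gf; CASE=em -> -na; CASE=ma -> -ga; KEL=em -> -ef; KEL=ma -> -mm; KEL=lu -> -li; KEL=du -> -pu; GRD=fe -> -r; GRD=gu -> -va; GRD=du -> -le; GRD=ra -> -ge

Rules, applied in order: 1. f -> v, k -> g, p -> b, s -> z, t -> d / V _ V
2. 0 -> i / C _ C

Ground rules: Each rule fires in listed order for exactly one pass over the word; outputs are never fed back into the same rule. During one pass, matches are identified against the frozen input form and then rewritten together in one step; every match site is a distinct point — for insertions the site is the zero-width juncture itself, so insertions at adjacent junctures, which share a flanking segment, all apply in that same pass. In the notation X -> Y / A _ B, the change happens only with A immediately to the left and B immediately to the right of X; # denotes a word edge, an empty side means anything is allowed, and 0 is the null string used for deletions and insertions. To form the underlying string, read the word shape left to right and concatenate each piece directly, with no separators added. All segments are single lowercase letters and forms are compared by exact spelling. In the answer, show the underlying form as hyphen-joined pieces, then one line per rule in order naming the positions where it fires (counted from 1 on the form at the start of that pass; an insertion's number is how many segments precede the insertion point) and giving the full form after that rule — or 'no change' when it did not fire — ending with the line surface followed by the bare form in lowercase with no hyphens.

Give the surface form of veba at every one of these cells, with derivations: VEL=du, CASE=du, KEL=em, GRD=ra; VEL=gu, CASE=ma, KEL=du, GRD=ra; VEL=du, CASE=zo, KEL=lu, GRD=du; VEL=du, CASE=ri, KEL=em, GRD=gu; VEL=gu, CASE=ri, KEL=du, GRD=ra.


cell VEL=du, CASE=du, KEL=em, GRD=ra:
underlying: l-veba-ef-me-ge
1. f -> v, k -> g, p -> b, s -> z, t -> d / V _ V: no change
2. 0 -> i / C _ C: inserts after position(s) 1, 7: livebaefimege
surface: livebaefimege

cell VEL=gu, CASE=ma, KEL=du, GRD=ra:
underlying: me-veba-pu-ga-ge
1. f -> v, k -> g, p -> b, s -> z, t -> d / V _ V: fires at position(s) 7: mevebabugage
2. 0 -> i / C _ C: no change
surface: mevebabugage

cell VEL=du, CASE=zo, KEL=lu, GRD=du:
underlying: l-veba-li-gf-le
1. f -> v, k -> g, p -> b, s -> z, t -> d / V _ V: no change
2. 0 -> i / C _ C: inserts after position(s) 1, 8, 9: livebaligifile
surface: livebaligifile

cell VEL=du, CASE=ri, KEL=em, GRD=gu:
underlying: l-veba-ef-mis-va
1. f -> v, k -> g, p -> b, s -> z, t -> d / V _ V: no change
2. 0 -> i / C _ C: inserts after position(s) 1, 7, 10: livebaefimisiva
surface: livebaefimisiva

cell VEL=gu, CASE=ri, KEL=du, GRD=ra:
underlying: me-veba-pu-mis-ge
1. f -> v, k -> g, p -> b, s -> z, t -> d / V _ V: fires at position(s) 7: mevebabumisge
2. 0 -> i / C _ C: inserts after position(s) 11: mevebabumisige
surface: mevebabumisige


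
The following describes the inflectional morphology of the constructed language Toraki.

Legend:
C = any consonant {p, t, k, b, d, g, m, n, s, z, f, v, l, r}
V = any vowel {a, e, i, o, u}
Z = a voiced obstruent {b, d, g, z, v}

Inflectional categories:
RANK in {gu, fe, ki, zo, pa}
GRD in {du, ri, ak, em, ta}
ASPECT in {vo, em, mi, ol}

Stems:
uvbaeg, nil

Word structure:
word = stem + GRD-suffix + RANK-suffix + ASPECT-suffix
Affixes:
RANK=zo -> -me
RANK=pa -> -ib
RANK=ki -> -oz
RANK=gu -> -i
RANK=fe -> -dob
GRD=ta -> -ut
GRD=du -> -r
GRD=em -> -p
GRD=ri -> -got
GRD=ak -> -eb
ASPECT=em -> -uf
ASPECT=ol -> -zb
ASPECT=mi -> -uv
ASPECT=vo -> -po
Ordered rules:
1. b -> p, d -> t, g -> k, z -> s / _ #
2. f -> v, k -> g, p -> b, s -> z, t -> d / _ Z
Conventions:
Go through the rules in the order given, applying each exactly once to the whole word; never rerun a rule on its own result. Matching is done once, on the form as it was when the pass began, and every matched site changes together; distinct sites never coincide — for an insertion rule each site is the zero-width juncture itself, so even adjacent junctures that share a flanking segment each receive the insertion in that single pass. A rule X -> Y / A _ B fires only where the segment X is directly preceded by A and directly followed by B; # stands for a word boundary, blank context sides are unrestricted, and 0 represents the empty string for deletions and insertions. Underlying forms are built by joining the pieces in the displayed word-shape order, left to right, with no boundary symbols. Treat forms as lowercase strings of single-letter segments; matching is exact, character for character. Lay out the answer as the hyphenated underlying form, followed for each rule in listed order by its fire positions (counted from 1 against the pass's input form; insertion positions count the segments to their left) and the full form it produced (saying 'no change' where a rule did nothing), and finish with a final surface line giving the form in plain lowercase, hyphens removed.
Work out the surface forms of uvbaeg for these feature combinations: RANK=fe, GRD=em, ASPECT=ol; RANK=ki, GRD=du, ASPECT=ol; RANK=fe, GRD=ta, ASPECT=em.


cell RANK=fe, GRD=em, ASPECT=ol:
underlying: uvbaeg-p-dob-zb
1. b -> p, d -> t, g -> k, z -> s / _ #: fires at position(s) 12: uvbaegpdobzp
2. f -> v, k -> g, p -> b, s -> z, t -> d / _ Z: fires at position(s) 7: uvbaegbdobzp
surface: uvbaegbdobzp

cell RANK=ki, GRD=du, ASPECT=ol:
underlying: uvbaeg-r-oz-zb
1. b -> p, d -> t, g -> k, z -> s / _ #: fires at position(s) 11: uvbaegrozzp
2. f -> v, k -> g, p -> b, s -> z, t -> d / _ Z: no change
surface: uvbaegrozzp

cell RANK=fe, GRD=ta, ASPECT=em:
underlying: uvbaeg-ut-dob-uf
1. b -> p, d -> t, g -> k, z -> s / _ #: no change
2. f -> v, k -> g, p -> b, s -> z, t -> d / _ Z: fires at position(s) 8: uvbaeguddobuf
surface: uvbaeguddobuf


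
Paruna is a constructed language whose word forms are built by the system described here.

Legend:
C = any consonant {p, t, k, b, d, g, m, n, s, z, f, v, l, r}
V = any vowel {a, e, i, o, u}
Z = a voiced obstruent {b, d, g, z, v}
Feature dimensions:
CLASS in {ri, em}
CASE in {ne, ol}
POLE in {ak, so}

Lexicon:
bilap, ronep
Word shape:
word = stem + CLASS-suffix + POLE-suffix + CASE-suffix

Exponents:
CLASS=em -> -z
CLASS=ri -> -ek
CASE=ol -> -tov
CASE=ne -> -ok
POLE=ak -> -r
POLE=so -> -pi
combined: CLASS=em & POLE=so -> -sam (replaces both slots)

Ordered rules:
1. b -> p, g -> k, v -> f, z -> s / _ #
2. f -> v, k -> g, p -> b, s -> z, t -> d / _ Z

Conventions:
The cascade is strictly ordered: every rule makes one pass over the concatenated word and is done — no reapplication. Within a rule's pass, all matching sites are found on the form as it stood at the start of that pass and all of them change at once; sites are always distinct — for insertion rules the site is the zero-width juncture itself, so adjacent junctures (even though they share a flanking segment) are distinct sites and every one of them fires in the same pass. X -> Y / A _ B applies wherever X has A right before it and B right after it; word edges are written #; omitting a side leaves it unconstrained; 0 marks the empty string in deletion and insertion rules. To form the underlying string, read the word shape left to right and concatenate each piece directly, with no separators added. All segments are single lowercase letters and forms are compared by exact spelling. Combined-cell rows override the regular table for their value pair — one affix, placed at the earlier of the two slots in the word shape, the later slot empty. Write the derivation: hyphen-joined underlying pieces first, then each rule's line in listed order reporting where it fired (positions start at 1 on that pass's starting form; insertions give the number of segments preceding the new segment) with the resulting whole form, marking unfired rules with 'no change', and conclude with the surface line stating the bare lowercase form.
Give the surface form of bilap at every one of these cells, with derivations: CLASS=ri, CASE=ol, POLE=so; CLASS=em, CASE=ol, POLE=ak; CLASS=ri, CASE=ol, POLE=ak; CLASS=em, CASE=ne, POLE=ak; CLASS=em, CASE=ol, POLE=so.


cell CLASS=ri, CASE=ol, POLE=so:
underlying: bilap-ek-pi-tov
1. b -> p, g -> k, v -> f, z -> s / _ #: fires at position(s) 12: bilapekpitof
2. f -> v, k -> g, p -> b, s -> z, t -> d / _ Z: no change
surface: bilapekpitof

cell CLASS=em, CASE=ol, POLE=ak:
underlying: bilap-z-r-tov
1. b -> p, g -> k, v -> f, z -> s / _ #: fires at position(s) 10: bilapzrtof
2. f -> v, k -> g, p -> b, s -> z, t -> d / _ Z: fires at position(s) 5: bilabzrtof
surface: bilabzrtof

cell CLASS=ri, CASE=ol, POLE=ak:
underlying: bilap-ek-r-tov
1. b -> p, g -> k, v -> f, z -> s / _ #: fires at position(s) 11: bilapekrtof
2. f -> v, k -> g, p -> b, s -> z, t -> d / _ Z: no change
surface: bilapekrtof

cell CLASS=em, CASE=ne, POLE=ak:
underlying: bilap-z-r-ok
1. b -> p, g -> k, v -> f, z -> s / _ #: no change
2. f -> v, k -> g, p -> b, s -> z, t -> d / _ Z: fires at position(s) 5: bilabzrok
surface: bilabzrok

cell CLASS=em, CASE=ol, POLE=so:
underlying: bilap-sam-tov
1. b -> p, g -> k, v -> f, z -> s / _ #: fires at position(s) 11: bilapsamtof
2. f -> v, k -> g, p -> b, s -> z, t -> d / _ Z: no change
surface: bilapsamtof


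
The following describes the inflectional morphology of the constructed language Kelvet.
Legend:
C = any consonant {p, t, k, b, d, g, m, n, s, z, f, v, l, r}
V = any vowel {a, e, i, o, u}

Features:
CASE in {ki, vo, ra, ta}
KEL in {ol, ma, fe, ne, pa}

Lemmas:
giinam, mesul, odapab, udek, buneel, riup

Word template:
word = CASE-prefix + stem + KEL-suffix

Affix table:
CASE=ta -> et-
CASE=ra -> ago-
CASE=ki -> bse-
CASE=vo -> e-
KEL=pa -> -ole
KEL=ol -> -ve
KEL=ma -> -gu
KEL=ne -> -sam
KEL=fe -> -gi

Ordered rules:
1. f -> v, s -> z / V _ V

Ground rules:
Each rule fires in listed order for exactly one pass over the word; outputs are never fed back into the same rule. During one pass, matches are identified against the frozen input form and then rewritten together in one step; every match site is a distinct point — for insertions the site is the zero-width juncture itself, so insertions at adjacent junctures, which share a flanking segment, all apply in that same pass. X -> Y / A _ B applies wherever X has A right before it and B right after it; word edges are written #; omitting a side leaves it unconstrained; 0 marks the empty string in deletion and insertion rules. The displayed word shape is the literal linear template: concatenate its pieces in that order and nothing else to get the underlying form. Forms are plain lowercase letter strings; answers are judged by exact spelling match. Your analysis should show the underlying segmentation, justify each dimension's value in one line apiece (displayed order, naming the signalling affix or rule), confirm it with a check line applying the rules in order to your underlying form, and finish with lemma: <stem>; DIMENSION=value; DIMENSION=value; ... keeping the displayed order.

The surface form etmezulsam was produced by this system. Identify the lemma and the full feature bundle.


underlying: et-mesul-sam
CASE=ta - signalled by the affix et-
KEL=ne - signalled by the affix -sam
check: etmesulsam -> etmezulsam
lemma: mesul; CASE=ta; KEL=ne


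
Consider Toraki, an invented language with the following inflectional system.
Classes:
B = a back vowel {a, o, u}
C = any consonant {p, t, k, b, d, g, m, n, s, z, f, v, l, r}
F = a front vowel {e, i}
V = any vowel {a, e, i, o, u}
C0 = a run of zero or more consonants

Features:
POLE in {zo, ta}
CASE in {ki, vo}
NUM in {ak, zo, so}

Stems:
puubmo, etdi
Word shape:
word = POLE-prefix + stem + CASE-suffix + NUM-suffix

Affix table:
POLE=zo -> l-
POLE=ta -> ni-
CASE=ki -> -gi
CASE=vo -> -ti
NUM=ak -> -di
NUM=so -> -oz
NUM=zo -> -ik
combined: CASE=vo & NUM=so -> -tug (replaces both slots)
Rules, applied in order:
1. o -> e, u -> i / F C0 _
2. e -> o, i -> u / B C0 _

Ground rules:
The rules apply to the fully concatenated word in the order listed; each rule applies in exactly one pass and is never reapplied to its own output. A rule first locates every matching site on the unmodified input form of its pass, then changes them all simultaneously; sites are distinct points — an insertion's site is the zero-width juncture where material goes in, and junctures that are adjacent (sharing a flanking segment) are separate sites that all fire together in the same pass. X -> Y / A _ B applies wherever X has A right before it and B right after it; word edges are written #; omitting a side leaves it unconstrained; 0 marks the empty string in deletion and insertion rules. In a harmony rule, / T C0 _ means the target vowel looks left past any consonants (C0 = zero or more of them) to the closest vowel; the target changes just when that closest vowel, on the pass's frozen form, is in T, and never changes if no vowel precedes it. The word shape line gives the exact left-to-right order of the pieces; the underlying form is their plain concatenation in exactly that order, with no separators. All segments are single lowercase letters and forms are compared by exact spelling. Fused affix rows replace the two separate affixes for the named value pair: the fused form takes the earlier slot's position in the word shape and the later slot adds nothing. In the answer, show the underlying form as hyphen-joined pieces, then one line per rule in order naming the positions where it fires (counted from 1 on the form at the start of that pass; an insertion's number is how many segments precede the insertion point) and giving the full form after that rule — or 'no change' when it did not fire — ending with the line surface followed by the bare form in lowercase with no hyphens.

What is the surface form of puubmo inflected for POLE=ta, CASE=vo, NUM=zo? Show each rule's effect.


underlying: ni-puubmo-ti-ik
1. o -> e, u -> i / F C0 _: fires at position(s) 4: nipiubmotiik
2. e -> o, i -> u / B C0 _: fires at position(s) 10: nipiubmotuik
surface: nipiubmotuik


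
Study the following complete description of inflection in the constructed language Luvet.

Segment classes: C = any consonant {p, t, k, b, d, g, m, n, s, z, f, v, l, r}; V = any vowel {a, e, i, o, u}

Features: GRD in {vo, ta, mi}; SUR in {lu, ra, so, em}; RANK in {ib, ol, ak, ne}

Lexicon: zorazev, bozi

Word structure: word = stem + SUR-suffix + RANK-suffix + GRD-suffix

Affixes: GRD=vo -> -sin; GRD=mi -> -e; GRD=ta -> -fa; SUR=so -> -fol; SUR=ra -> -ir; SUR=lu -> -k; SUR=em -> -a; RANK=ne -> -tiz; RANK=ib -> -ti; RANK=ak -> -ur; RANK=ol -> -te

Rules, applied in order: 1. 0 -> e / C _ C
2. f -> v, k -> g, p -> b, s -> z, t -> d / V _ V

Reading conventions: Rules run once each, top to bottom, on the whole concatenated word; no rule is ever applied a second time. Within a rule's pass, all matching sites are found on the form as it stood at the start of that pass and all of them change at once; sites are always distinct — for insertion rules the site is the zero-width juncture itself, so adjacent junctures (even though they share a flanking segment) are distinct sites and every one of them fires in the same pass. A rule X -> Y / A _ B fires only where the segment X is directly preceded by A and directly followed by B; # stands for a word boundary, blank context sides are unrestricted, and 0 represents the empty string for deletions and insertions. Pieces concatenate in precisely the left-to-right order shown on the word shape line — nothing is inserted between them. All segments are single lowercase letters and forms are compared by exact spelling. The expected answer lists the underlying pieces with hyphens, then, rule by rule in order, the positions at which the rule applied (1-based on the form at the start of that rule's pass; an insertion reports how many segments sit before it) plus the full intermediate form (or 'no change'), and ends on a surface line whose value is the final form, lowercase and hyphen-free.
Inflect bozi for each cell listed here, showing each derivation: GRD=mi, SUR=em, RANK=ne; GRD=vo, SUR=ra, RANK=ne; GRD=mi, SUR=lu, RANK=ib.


cell GRD=mi, SUR=em, RANK=ne:
underlying: bozi-a-tiz-e
1. 0 -> e / C _ C: no change
2. f -> v, k -> g, p -> b, s -> z, t -> d / V _ V: fires at position(s) 6: boziadize
surface: boziadize

cell GRD=vo, SUR=ra, RANK=ne:
underlying: bozi-ir-tiz-sin
1. 0 -> e / C _ C: inserts after position(s) 6, 9: boziiretizesin
2. f -> v, k -> g, p -> b, s -> z, t -> d / V _ V: fires at position(s) 8, 12: boziiredizezin
surface: boziiredizezin

cell GRD=mi, SUR=lu, RANK=ib:
underlying: bozi-k-ti-e
1. 0 -> e / C _ C: inserts after position(s) 5: boziketie
2. f -> v, k -> g, p -> b, s -> z, t -> d / V _ V: fires at position(s) 5, 7: bozigedie
surface: bozigedie


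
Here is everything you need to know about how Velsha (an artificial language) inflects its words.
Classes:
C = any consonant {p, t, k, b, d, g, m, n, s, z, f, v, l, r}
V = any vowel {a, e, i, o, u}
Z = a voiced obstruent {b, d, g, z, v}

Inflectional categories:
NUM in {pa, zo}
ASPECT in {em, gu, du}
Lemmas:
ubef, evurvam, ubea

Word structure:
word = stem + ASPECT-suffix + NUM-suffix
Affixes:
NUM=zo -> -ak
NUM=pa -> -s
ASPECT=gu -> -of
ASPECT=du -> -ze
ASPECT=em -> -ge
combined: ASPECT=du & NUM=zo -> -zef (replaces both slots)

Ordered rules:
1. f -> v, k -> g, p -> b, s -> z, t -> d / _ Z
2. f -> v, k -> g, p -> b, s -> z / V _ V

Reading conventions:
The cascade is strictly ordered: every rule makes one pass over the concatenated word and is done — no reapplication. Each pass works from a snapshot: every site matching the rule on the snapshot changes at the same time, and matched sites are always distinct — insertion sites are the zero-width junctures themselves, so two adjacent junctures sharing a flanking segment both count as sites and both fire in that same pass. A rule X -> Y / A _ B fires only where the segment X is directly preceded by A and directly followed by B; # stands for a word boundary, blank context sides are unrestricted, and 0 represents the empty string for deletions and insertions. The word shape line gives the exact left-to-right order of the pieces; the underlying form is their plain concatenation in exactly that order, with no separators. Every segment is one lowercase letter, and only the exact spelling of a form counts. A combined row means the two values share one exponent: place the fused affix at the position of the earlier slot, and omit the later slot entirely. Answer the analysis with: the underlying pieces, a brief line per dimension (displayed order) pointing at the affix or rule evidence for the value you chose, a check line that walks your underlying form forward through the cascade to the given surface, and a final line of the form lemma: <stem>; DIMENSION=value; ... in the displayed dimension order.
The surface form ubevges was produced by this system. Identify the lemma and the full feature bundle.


underlying: ubef-ge-s
NUM=pa - signalled by the affix -s
ASPECT=em - signalled by the affix -ge
check: ubefges -> ubevges -> ubevges
lemma: ubef; NUM=pa; ASPECT=em


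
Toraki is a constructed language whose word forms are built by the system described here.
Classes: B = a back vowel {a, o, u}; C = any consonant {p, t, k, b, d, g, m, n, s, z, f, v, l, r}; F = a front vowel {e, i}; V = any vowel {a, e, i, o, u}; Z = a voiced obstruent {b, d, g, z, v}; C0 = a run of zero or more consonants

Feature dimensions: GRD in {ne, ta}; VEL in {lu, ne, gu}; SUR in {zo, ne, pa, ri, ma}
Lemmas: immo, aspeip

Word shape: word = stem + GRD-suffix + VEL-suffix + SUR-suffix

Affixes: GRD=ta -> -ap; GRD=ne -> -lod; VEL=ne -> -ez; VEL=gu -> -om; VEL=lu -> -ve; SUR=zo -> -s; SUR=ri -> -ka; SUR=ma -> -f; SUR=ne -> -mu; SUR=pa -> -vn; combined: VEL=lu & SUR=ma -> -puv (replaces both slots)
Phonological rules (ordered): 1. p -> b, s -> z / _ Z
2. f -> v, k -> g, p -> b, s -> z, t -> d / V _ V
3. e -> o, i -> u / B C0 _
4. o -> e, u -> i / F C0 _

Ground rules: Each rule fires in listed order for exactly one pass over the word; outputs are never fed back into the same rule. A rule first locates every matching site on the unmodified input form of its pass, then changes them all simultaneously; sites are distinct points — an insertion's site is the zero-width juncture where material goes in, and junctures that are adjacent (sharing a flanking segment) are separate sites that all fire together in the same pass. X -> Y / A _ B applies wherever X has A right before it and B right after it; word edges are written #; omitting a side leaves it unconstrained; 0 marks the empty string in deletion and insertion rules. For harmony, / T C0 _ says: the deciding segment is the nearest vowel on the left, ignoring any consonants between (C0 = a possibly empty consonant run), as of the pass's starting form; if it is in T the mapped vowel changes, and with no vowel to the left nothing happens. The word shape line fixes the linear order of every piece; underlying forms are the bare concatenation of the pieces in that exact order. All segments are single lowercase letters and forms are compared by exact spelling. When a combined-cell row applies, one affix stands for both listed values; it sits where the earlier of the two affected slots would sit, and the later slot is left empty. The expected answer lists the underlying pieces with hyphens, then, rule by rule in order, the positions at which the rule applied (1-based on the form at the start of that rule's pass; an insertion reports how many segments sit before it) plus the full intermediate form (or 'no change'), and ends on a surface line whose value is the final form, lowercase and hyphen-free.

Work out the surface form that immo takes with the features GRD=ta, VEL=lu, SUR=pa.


underlying: immo-ap-ve-vn
1. p -> b, s -> z / _ Z: fires at position(s) 6: immoabvevn
2. f -> v, k -> g, p -> b, s -> z, t -> d / V _ V: no change
3. e -> o, i -> u / B C0 _: fires at position(s) 8: immoabvovn
4. o -> e, u -> i / F C0 _: fires at position(s) 4: immeabvovn
surface: immeabvovn


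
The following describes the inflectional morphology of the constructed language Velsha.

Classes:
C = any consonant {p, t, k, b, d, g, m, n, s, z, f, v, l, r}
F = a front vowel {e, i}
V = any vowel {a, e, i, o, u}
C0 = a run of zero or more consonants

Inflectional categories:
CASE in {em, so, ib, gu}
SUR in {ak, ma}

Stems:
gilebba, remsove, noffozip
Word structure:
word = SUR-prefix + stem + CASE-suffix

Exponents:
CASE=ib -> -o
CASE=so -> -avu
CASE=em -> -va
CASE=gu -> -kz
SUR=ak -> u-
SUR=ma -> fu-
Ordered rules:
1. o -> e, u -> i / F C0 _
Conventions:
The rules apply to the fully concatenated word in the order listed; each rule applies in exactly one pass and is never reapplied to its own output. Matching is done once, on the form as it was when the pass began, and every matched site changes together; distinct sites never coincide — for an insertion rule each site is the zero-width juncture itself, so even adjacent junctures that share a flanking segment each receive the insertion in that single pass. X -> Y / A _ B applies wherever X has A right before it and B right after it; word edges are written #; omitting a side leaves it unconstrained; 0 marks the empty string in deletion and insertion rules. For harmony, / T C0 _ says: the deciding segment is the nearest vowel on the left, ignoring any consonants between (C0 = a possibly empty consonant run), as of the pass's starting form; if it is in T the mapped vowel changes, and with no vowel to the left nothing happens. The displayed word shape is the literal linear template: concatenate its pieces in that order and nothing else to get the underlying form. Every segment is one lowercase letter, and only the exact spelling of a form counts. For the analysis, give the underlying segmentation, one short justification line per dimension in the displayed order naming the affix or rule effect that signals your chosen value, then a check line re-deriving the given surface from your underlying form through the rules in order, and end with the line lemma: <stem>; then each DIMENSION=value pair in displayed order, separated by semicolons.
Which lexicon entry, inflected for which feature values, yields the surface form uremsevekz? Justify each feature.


underlying: u-remsove-kz
CASE=gu - signalled by the affix -kz
SUR=ak - signalled by the affix u-
check: uremsovekz -> uremsevekz
lemma: remsove; CASE=gu; SUR=ak


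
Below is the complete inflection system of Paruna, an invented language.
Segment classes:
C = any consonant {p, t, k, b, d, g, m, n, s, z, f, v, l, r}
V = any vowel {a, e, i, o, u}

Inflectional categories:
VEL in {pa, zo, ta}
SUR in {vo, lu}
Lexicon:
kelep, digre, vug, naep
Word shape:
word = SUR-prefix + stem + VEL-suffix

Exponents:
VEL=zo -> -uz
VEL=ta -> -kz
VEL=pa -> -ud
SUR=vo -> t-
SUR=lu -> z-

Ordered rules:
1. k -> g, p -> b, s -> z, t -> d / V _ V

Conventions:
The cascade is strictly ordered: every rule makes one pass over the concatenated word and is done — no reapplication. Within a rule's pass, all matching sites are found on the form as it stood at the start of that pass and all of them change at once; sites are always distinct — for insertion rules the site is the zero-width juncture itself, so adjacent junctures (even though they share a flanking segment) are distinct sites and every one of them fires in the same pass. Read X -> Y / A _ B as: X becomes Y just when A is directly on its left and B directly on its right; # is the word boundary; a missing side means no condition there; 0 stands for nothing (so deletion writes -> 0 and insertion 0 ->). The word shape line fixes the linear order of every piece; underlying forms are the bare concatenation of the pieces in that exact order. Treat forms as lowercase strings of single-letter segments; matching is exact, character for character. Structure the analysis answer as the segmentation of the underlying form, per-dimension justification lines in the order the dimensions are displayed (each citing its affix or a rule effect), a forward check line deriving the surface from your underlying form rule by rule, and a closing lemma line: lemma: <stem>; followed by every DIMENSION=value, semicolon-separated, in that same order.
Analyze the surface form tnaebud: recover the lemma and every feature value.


underlying: t-naep-ud
VEL=pa - signalled by the affix -ud
SUR=vo - signalled by the affix t-
check: tnaepud -> tnaebud
lemma: naep; VEL=pa; SUR=vo


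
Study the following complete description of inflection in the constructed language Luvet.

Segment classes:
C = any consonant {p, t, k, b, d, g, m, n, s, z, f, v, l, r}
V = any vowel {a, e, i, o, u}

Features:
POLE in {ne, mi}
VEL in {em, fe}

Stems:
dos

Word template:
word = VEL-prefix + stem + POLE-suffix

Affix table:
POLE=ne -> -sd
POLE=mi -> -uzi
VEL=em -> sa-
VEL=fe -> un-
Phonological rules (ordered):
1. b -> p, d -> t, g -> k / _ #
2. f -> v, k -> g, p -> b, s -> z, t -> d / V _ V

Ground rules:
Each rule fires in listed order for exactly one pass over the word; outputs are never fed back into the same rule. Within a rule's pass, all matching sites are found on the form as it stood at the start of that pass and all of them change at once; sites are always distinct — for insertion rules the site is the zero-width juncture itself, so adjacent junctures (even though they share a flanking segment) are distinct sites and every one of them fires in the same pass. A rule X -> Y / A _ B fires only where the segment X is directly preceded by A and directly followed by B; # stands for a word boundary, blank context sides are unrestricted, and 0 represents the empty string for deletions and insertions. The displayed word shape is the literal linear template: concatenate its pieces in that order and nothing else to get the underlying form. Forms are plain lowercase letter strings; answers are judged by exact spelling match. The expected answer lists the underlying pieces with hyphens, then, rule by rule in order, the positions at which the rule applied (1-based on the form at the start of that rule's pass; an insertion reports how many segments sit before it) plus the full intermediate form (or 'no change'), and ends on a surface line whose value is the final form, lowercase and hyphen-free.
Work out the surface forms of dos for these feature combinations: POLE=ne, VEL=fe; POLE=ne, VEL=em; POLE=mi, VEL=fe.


cell POLE=ne, VEL=fe:
underlying: un-dos-sd
1. b -> p, d -> t, g -> k / _ #: fires at position(s) 7: undosst
2. f -> v, k -> g, p -> b, s -> z, t -> d / V _ V: no change
surface: undosst

cell POLE=ne, VEL=em:
underlying: sa-dos-sd
1. b -> p, d -> t, g -> k / _ #: fires at position(s) 7: sadosst
2. f -> v, k -> g, p -> b, s -> z, t -> d / V _ V: no change
surface: sadosst

cell POLE=mi, VEL=fe:
underlying: un-dos-uzi
1. b -> p, d -> t, g -> k / _ #: no change
2. f -> v, k -> g, p -> b, s -> z, t -> d / V _ V: fires at position(s) 5: undozuzi
surface: undozuzi


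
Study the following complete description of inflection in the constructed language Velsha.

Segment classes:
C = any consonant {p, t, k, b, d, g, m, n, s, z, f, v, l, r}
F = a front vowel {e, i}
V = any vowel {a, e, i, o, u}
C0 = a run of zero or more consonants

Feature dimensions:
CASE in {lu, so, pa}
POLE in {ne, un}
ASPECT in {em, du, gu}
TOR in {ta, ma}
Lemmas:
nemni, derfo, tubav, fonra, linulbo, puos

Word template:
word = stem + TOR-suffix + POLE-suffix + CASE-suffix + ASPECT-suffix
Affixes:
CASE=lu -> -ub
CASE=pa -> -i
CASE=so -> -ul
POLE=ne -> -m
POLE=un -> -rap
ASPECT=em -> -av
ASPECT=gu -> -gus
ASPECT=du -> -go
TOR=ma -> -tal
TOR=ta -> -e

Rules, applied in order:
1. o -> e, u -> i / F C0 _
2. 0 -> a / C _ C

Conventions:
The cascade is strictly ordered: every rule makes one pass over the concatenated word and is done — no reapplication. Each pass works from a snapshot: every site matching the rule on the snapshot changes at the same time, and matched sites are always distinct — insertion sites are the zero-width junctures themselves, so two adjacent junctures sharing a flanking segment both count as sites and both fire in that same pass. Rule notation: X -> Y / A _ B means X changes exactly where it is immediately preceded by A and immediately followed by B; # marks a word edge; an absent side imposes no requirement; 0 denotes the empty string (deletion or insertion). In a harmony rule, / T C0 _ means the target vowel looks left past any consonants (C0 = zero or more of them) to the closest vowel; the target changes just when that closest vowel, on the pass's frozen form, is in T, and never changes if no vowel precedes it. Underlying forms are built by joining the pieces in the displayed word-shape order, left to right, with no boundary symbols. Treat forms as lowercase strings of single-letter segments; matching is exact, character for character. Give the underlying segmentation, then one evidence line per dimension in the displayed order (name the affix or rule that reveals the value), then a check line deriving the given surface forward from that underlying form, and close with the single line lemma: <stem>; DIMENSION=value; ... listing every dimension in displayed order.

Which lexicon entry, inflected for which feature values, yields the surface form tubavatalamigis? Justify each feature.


underlying: tubav-tal-m-i-gus
CASE=pa - signalled by the affix -i
POLE=ne - signalled by the affix -m
ASPECT=gu - signalled by the affix -gus
TOR=ma - signalled by the affix -tal
check: tubavtalmigus -> tubavtalmigis -> tubavatalamigis
lemma: tubav; CASE=pa; POLE=ne; ASPECT=gu; TOR=ma


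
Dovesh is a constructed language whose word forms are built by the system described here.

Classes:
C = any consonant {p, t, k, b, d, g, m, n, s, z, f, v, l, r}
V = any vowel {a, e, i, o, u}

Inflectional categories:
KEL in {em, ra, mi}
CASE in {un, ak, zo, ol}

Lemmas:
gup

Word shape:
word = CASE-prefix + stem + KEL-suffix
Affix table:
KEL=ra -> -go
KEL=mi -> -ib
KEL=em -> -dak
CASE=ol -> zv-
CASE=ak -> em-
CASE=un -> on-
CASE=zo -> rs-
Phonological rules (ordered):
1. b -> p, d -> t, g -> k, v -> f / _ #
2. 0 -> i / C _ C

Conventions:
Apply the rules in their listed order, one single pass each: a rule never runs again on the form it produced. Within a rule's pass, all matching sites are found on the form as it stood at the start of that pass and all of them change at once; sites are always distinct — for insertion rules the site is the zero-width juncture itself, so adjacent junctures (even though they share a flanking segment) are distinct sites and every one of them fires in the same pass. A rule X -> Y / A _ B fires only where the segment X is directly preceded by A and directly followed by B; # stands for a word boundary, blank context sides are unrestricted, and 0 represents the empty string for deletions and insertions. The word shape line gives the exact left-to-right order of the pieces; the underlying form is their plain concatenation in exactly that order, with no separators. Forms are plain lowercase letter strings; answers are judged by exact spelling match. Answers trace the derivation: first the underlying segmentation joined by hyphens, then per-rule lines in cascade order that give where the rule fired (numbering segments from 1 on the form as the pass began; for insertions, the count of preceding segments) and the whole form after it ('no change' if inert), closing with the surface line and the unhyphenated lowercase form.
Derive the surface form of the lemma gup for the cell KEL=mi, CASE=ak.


underlying: em-gup-ib
1. b -> p, d -> t, g -> k, v -> f / _ #: fires at position(s) 7: emgupip
2. 0 -> i / C _ C: inserts after position(s) 2: emigupip
surface: emigupip
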